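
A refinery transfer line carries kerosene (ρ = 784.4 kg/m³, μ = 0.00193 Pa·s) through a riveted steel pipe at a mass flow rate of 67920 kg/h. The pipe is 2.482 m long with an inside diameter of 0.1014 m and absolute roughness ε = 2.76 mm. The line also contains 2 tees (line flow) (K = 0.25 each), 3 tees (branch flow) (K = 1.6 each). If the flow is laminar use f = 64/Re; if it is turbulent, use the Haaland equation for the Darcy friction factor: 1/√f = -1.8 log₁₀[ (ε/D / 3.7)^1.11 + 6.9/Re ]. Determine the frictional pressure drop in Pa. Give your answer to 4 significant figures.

ΔP ≈ 23150 Pa

ṁ = 67920 kg/h = 67920/3600 = 18.87 kg/s.
A = πD²/4 = π(0.1014)²/4 = 0.008075 m²; mean velocity V = ṁ/(ρA) = 18.87/(784.4 · 0.008075) = 2.978 m/s.
Reynolds number Re = ρVD/μ = 784.4 · 2.978 · 0.1014 / 0.00193 = 1.227e+05.
Re > 4000 → turbulent. Relative roughness ε/D = 0.00276/0.1014 = 0.0272. Haaland: 1/√f = -1.8 log₁₀[(0.0272/3.7)^1.11 + 6.9/1.227e+05] = -1.8 log₁₀[0.00429 + 5.62e-05] = 4.252, so f = 0.05531.
Total minor-loss coefficient ΣK = 2·0.25 + 3·1.6 = 5.3.
ΔP = [f·L/D + ΣK]·(ρV²/2) = [0.05531·2.482/0.1014 + 5.3]·(784.4·2.978²/2) = [1.354 + 5.3]·3479 = 2.315e+04 Pa.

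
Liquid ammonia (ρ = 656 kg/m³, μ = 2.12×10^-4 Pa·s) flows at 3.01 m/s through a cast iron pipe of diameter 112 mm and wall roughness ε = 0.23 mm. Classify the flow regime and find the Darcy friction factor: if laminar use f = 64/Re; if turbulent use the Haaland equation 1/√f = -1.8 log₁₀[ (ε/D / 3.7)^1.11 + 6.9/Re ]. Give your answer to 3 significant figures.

f ≈ 0.0238

Re = ρVD/μ = 656·3.01·0.112/0.000212 = 1.043e+06.
Re > 4000 → turbulent. ε/D = 0.00023/0.112 = 0.00205; Haaland: 1/√f = -1.8 log₁₀[0.000243 + 6.61e-06] = 6.484, so f = 0.02379.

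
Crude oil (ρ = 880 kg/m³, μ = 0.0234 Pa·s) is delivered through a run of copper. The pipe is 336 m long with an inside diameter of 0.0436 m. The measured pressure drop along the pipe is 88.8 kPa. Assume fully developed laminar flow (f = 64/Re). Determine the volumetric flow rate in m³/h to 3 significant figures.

Q ≈ 3.61 m³/h

For laminar flow, f = 64/Re with Re = ρVD/μ, so Darcy-Weisbach reduces to ΔP = 32μLV/D². Solving for V: V = ΔP·D²/(32μL) = 8.88e+04·(0.0436)²/(32·0.0234·336) = 0.6709 m/s.
Check: Re = ρVD/μ = 880·0.6709·0.0436/0.0234 = 1100 < 2300, so the laminar assumption holds.
Q = V·A = 0.6709·(π/4·0.0436²) = 0.001002 m³/s = 3.61 m³/h.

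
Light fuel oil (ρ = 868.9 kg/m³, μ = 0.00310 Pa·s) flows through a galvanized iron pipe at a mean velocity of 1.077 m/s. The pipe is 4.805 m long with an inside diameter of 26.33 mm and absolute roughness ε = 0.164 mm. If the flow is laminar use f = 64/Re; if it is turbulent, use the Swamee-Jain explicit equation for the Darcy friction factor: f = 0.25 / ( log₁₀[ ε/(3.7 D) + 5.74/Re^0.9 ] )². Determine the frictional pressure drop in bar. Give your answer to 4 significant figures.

Reynolds number Re = ρVD/μ = 868.9 · 1.077 · 0.02633 / 0.0031 = 7948.
Re > 4000 → turbulent. Relative roughness ε/D = 0.000164/0.02633 = 0.00623. Swamee-Jain: f = 0.25/(log₁₀[0.00623/3.7 + 5.74/7948^0.9])² = 0.25/(log₁₀[0.00168 + 0.00177])² = 0.25/(-2.461)² = 0.04126.
Darcy-Weisbach: ΔP = f(L/D)(ρV²/2) = 0.04126·(4.805/0.02633)·(868.9·1.077²/2) = 0.04126·182.5·503.9 = 3795 Pa.
ΔP = 3795 Pa = 0.03795 bar.

ΔP ≈ 0.03795 bar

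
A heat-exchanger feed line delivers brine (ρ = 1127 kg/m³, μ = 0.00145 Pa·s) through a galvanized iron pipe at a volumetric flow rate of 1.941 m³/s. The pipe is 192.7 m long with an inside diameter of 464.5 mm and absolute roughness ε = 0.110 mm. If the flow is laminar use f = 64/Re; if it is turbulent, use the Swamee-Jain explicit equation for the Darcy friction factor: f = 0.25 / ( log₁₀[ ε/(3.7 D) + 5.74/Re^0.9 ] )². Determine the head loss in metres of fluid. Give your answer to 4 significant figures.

h_f ≈ 40.22 m

Cross-sectional area A = πD²/4 = π(0.4645)²/4 = 0.1695 m²; mean velocity V = Q/A = 1.941/0.1695 = 11.45 m/s.
Reynolds number Re = ρVD/μ = 1127 · 11.45 · 0.4645 / 0.00145 = 4.135e+06.
Re > 4000 → turbulent. Relative roughness ε/D = 0.00011/0.4645 = 0.000237. Swamee-Jain: f = 0.25/(log₁₀[0.000237/3.7 + 5.74/4.135e+06^0.9])² = 0.25/(log₁₀[6.4e-05 + 6.37e-06])² = 0.25/(-4.153)² = 0.0145.
Darcy-Weisbach: ΔP = f(L/D)(ρV²/2) = 0.0145·(192.7/0.4645)·(1127·11.45²/2) = 0.0145·414.9·7.393e+04 = 4.447e+05 Pa.
Head loss h_f = ΔP/(ρg) = 4.447e+05/(1127·9.81) = 40.22 m.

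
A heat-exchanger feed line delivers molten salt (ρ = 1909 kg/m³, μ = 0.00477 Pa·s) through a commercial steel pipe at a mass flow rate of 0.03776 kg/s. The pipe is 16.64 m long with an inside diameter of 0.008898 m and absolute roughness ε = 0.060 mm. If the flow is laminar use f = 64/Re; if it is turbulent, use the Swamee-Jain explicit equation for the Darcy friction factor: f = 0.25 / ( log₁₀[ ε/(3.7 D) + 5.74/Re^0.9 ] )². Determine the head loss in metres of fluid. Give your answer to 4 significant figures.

A = πD²/4 = π(0.008898)²/4 = 6.218e-05 m²; mean velocity V = ṁ/(ρA) = 0.03776/(1909 · 6.218e-05) = 0.3181 m/s.
Reynolds number Re = ρVD/μ = 1909 · 0.3181 · 0.008898 / 0.00477 = 1133.
Re < 2300 → laminar flow, so f = 64/Re = 64/1133 = 0.0565 (the turbulent correlation is not needed).
Darcy-Weisbach: ΔP = f(L/D)(ρV²/2) = 0.0565·(16.64/0.008898)·(1909·0.3181²/2) = 0.0565·1870·96.58 = 1.02e+04 Pa.
Head loss h_f = ΔP/(ρg) = 1.02e+04/(1909·9.81) = 0.5449 m.

h_f ≈ 0.5449 m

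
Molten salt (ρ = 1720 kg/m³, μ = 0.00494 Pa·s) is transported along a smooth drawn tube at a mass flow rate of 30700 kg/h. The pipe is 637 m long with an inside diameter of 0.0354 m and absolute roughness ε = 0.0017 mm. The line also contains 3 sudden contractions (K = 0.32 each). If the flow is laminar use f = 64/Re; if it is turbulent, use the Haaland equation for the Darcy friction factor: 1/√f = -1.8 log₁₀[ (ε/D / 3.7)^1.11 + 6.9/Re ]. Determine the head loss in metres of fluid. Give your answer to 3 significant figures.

h_f ≈ 464 m

ṁ = 30700 kg/h = 30700/3600 = 8.528 kg/s.
A = πD²/4 = π(0.0354)²/4 = 0.0009842 m²; mean velocity V = ṁ/(ρA) = 8.528/(1720 · 0.0009842) = 5.037 m/s.
Reynolds number Re = ρVD/μ = 1720 · 5.037 · 0.0354 / 0.00494 = 6.209e+04.
Re > 4000 → turbulent. Relative roughness ε/D = 1.7e-06/0.0354 = 4.8e-05. Haaland: 1/√f = -1.8 log₁₀[(4.8e-05/3.7)^1.11 + 6.9/6.209e+04] = -1.8 log₁₀[3.76e-06 + 0.000111] = 7.091, so f = 0.01989.
Total minor-loss coefficient ΣK = 3·0.32 = 0.96.
ΔP = [f·L/D + ΣK]·(ρV²/2) = [0.01989·637/0.0354 + 0.96]·(1720·5.037²/2) = [357.8 + 0.96]·2.182e+04 = 7.83e+06 Pa.
Head loss h_f = ΔP/(ρg) = 7.83e+06/(1720·9.81) = 464 m.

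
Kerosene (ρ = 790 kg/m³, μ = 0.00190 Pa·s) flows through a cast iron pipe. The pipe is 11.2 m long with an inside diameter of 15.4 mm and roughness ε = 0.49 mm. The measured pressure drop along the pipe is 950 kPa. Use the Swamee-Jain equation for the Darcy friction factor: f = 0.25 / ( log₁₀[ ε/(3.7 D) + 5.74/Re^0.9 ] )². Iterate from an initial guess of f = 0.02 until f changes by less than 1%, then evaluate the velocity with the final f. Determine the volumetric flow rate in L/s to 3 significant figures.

Q ≈ 1.39 L/s

Rearranging Darcy-Weisbach: V = √(2·ΔP·D/(f·L·ρ)). With ε/D = 0.00049/0.0154 = 0.0318, iterate starting from f = 0.02:
  f = 0.02 → V = √(2·9.5e+05·0.0154/(0.02·11.2·790)) = 12.86 m/s; Re = ρVD/μ = 8.234e+04; f → 0.05921
  f = 0.05921 → V = 7.473 m/s; Re = 4.785e+04; f → 0.0596
Converged (Δf/f < 1%). With the final f = 0.0596: V = √(2·9.5e+05·0.0154/(0.0596·11.2·790)) = 7.449 m/s.
Q = V·A = 7.449·(π/4·0.0154²) = 0.001387 m³/s = 1.39 L/s.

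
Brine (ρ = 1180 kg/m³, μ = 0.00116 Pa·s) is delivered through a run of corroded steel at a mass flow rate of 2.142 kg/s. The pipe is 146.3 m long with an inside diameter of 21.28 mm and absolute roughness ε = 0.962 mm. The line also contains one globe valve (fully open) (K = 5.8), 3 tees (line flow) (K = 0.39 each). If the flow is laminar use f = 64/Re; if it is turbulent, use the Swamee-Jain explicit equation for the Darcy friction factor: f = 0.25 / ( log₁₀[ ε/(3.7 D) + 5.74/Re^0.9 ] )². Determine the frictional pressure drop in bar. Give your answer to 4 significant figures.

ΔP ≈ 73.70 bar

A = πD²/4 = π(0.02128)²/4 = 0.0003557 m²; mean velocity V = ṁ/(ρA) = 2.142/(1180 · 0.0003557) = 5.104 m/s.
Reynolds number Re = ρVD/μ = 1180 · 5.104 · 0.02128 / 0.00116 = 1.105e+05.
Re > 4000 → turbulent. Relative roughness ε/D = 0.000962/0.02128 = 0.0452. Swamee-Jain: f = 0.25/(log₁₀[0.0452/3.7 + 5.74/1.105e+05^0.9])² = 0.25/(log₁₀[0.0122 + 0.000166])² = 0.25/(-1.907)² = 0.06873.
Total minor-loss coefficient ΣK = 1·5.8 + 3·0.39 = 6.97.
ΔP = [f·L/D + ΣK]·(ρV²/2) = [0.06873·146.3/0.02128 + 6.97]·(1180·5.104²/2) = [472.5 + 6.97]·1.537e+04 = 7.37e+06 Pa.
ΔP = 7.37e+06 Pa = 73.70 bar.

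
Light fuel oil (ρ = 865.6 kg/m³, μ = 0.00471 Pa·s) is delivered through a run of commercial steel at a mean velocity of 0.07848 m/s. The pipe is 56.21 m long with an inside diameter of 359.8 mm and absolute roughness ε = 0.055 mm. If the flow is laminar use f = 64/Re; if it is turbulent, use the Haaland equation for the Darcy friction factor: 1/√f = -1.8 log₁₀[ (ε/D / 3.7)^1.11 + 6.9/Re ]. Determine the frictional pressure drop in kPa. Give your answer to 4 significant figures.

ΔP ≈ 0.01558 kPa

Reynolds number Re = ρVD/μ = 865.6 · 0.07848 · 0.3598 / 0.00471 = 5189.
Re > 4000 → turbulent. Relative roughness ε/D = 5.5e-05/0.3598 = 0.000153. Haaland: 1/√f = -1.8 log₁₀[(0.000153/3.7)^1.11 + 6.9/5189] = -1.8 log₁₀[1.36e-05 + 0.00133] = 5.169, so f = 0.03742.
Darcy-Weisbach: ΔP = f(L/D)(ρV²/2) = 0.03742·(56.21/0.3598)·(865.6·0.07848²/2) = 0.03742·156.2·2.666 = 15.58 Pa.
ΔP = 15.58 Pa = 0.01558 kPa.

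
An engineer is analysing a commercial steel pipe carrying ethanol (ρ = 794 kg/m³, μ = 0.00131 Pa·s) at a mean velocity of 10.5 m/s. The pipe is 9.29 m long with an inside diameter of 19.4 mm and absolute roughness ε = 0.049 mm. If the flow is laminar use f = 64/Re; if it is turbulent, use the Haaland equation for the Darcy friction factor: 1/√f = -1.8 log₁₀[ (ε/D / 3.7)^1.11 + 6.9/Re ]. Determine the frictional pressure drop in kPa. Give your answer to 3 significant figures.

ΔP ≈ 546 kPa

Reynolds number Re = ρVD/μ = 794 · 10.5 · 0.0194 / 0.00131 = 1.235e+05.
Re > 4000 → turbulent. Relative roughness ε/D = 4.9e-05/0.0194 = 0.00253. Haaland: 1/√f = -1.8 log₁₀[(0.00253/3.7)^1.11 + 6.9/1.235e+05] = -1.8 log₁₀[0.000306 + 5.59e-05] = 6.194, so f = 0.02606.
Darcy-Weisbach: ΔP = f(L/D)(ρV²/2) = 0.02606·(9.29/0.0194)·(794·10.5²/2) = 0.02606·478.9·4.377e+04 = 5.463e+05 Pa.
ΔP = 5.463e+05 Pa = 546 kPa.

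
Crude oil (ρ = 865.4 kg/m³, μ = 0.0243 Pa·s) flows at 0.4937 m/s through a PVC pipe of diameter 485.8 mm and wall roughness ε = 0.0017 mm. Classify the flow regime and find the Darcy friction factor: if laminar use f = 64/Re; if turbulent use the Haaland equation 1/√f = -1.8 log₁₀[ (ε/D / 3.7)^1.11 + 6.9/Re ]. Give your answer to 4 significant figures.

Re = ρVD/μ = 865.4·0.4937·0.4858/0.0243 = 8541.
Re > 4000 → turbulent. ε/D = 1.7e-06/0.4858 = 3.5e-06; Haaland: 1/√f = -1.8 log₁₀[2.06e-07 + 0.000808] = 5.567, so f = 0.03227.

f ≈ 0.03227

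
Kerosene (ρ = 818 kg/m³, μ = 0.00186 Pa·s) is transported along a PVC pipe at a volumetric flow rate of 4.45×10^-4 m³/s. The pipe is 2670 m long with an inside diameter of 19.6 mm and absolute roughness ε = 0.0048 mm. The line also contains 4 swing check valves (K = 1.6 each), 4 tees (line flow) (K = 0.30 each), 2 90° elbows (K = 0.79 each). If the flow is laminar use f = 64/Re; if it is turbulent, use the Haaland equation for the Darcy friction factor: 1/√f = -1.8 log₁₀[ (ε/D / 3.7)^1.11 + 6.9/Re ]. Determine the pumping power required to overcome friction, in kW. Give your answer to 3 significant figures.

P ≈ 1.58 kW

Cross-sectional area A = πD²/4 = π(0.0196)²/4 = 0.0003017 m²; mean velocity V = Q/A = 0.000445/0.0003017 = 1.475 m/s.
Reynolds number Re = ρVD/μ = 818 · 1.475 · 0.0196 / 0.00186 = 1.271e+04.
Re > 4000 → turbulent. Relative roughness ε/D = 4.8e-06/0.0196 = 0.000245. Haaland: 1/√f = -1.8 log₁₀[(0.000245/3.7)^1.11 + 6.9/1.271e+04] = -1.8 log₁₀[2.3e-05 + 0.000543] = 5.845, so f = 0.02927.
Total minor-loss coefficient ΣK = 4·1.6 + 4·0.3 + 2·0.79 = 9.18.
ΔP = [f·L/D + ΣK]·(ρV²/2) = [0.02927·2670/0.0196 + 9.18]·(818·1.475²/2) = [3987 + 9.18]·889.7 = 3.555e+06 Pa.
Pumping power P = QΔP = 0.000445·3.555e+06 = 1582 W = 1.58 kW.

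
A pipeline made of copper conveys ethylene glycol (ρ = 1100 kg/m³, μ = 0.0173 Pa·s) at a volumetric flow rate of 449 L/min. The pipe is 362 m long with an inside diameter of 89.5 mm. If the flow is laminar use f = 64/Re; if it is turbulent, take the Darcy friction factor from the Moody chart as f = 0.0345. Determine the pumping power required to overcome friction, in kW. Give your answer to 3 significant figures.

P ≈ 0.813 kW

Q = 449 L/min = 449/60000 = 0.007483 m³/s.
Cross-sectional area A = πD²/4 = π(0.0895)²/4 = 0.006291 m²; mean velocity V = Q/A = 0.007483/0.006291 = 1.189 m/s.
Reynolds number Re = ρVD/μ = 1100 · 1.189 · 0.0895 / 0.0173 = 6769.
Re > 4000 → turbulent; use the Moody-chart value f = 0.0345.
Darcy-Weisbach: ΔP = f(L/D)(ρV²/2) = 0.0345·(362/0.0895)·(1100·1.189²/2) = 0.0345·4045·778.2 = 1.086e+05 Pa.
Pumping power P = QΔP = 0.007483·1.086e+05 = 812.6 W = 0.813 kW.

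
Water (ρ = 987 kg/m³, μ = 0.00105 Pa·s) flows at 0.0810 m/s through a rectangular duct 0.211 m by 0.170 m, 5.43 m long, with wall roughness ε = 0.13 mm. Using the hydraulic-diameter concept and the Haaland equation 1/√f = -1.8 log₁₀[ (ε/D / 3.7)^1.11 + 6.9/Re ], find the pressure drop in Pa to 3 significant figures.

Hydraulic diameter D_h = 4A/P = 4·(0.211·0.17)/(2·(0.211+0.17)) = 0.1435/0.762 = 0.1883 m.
Re = ρVD_h/μ = 987·0.081·0.1883/0.00105 = 1.434e+04.
ε/D_h = 0.00013/0.1883 = 0.00069; Haaland gives 1/√f = -1.8 log₁₀[7.26e-05+0.000481] = 5.862, so f = 0.0291.
ΔP = f(L/D_h)(ρV²/2) = 0.0291·5.43/0.1883·3.238 = 2.717 Pa.

ΔP ≈ 2.72 Pa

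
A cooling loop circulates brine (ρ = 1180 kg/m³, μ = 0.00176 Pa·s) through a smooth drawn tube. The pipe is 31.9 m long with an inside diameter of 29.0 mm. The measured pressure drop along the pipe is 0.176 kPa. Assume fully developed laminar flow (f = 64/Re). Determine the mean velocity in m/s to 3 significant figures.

V ≈ 0.0824 m/s

For laminar flow, f = 64/Re with Re = ρVD/μ, so Darcy-Weisbach reduces to ΔP = 32μLV/D². Solving for V: V = ΔP·D²/(32μL) = 176·(0.029)²/(32·0.00176·31.9) = 0.08239 m/s.
Check: Re = ρVD/μ = 1180·0.08239·0.029/0.00176 = 1602 < 2300, so the laminar assumption holds.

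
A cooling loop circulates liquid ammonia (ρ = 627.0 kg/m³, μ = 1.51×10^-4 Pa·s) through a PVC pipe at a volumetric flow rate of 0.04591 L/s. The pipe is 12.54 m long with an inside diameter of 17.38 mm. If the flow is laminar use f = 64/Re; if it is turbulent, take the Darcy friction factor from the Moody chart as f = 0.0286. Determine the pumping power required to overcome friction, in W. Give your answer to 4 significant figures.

Q = 0.04591 L/s = 0.04591/1000 = 4.591e-05 m³/s.
Cross-sectional area A = πD²/4 = π(0.01738)²/4 = 0.0002372 m²; mean velocity V = Q/A = 4.591e-05/0.0002372 = 0.1935 m/s.
Reynolds number Re = ρVD/μ = 627 · 0.1935 · 0.01738 / 0.000151 = 1.397e+04.
Re > 4000 → turbulent; use the Moody-chart value f = 0.0286.
Darcy-Weisbach: ΔP = f(L/D)(ρV²/2) = 0.0286·(12.54/0.01738)·(627·0.1935²/2) = 0.0286·721.5·11.74 = 242.3 Pa.
Pumping power P = QΔP = 4.591e-05·242.3 = 0.011122 W = 0.01112 W.

P ≈ 0.01112 W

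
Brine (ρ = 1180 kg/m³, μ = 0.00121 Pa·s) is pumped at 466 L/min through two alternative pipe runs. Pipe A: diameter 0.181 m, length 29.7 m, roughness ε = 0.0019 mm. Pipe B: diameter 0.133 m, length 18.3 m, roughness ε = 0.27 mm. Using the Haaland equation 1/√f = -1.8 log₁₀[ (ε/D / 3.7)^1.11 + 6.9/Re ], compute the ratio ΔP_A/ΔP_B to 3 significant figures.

ΔP_A/ΔP_B ≈ 0.278

Pipe A: V = Q/A = 0.007767/0.02573 = 0.3018 m/s; Re = 5.328e+04; ε/D = 1.05e-05; Haaland → f = 0.02044; ΔP_A = f(L/D)(ρV²/2) = 180.3 Pa.
Pipe B: V = Q/A = 0.007767/0.01389 = 0.559 m/s; Re = 7.251e+04; ε/D = 0.00203; Haaland → f = 0.02557; ΔP_B = f(L/D)(ρV²/2) = 648.7 Pa.
ΔP_A/ΔP_B = 180.3/648.7 = 0.278.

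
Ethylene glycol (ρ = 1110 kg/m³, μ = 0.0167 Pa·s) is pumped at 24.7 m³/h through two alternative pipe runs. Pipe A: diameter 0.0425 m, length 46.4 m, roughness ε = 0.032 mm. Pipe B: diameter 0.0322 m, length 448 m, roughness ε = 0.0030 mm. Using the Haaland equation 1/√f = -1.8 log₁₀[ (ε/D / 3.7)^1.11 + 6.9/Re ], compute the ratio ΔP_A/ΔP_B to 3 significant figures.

Pipe A: V = Q/A = 0.006861/0.001419 = 4.836 m/s; Re = 1.366e+04; ε/D = 0.000753; Haaland → f = 0.02953; ΔP_A = f(L/D)(ρV²/2) = 4.186e+05 Pa.
Pipe B: V = Q/A = 0.006861/0.0008143 = 8.425 m/s; Re = 1.803e+04; ε/D = 9.32e-05; Haaland → f = 0.02657; ΔP_B = f(L/D)(ρV²/2) = 1.456e+07 Pa.
ΔP_A/ΔP_B = 4.186e+05/1.456e+07 = 0.0287.

ΔP_A/ΔP_B ≈ 0.0287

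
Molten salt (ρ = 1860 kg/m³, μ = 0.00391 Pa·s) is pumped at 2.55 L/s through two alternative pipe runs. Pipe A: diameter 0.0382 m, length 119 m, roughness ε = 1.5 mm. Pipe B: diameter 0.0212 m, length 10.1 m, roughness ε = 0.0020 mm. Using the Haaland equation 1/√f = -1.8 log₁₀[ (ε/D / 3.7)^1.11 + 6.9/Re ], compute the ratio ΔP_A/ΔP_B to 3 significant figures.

ΔP_A/ΔP_B ≈ 2.08

Pipe A: V = Q/A = 0.00255/0.001146 = 2.225 m/s; Re = 4.043e+04; ε/D = 0.0393; Haaland → f = 0.06495; ΔP_A = f(L/D)(ρV²/2) = 9.315e+05 Pa.
Pipe B: V = Q/A = 0.00255/0.000353 = 7.224 m/s; Re = 7.285e+04; ε/D = 9.43e-05; Haaland → f = 0.0194; ΔP_B = f(L/D)(ρV²/2) = 4.486e+05 Pa.
ΔP_A/ΔP_B = 9.315e+05/4.486e+05 = 2.08.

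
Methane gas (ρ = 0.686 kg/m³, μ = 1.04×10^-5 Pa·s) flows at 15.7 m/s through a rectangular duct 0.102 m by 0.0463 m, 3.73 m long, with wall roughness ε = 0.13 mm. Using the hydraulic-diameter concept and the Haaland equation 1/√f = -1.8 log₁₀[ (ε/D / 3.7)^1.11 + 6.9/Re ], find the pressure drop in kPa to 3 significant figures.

Hydraulic diameter D_h = 4A/P = 4·(0.102·0.0463)/(2·(0.102+0.0463)) = 0.01889/0.2966 = 0.06369 m.
Re = ρVD_h/μ = 0.686·15.7·0.06369/1.04e-05 = 6.596e+04.
ε/D_h = 0.00013/0.06369 = 0.00204; Haaland gives 1/√f = -1.8 log₁₀[0.000242+0.000105] = 6.229, so f = 0.02577.
ΔP = f(L/D_h)(ρV²/2) = 0.02577·3.73/0.06369·84.55 = 127.6 Pa.
ΔP = 0.128 kPa.

ΔP ≈ 0.128 kPa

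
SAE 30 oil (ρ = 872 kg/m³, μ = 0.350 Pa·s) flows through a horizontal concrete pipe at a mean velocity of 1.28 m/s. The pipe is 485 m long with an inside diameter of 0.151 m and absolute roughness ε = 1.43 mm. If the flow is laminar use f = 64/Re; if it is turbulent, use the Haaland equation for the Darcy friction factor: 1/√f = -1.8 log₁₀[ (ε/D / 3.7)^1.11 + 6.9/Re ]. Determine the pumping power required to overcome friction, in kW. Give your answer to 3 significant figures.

P ≈ 6.99 kW

Reynolds number Re = ρVD/μ = 872 · 1.28 · 0.151 / 0.35 = 481.5.
Re < 2300 → laminar flow, so f = 64/Re = 64/481.5 = 0.1329 (the turbulent correlation is not needed).
Darcy-Weisbach: ΔP = f(L/D)(ρV²/2) = 0.1329·(485/0.151)·(872·1.28²/2) = 0.1329·3212·714.3 = 3.049e+05 Pa.
Q = V·A = 1.28·0.01791 = 0.02292 m³/s.
Pumping power P = QΔP = 0.02292·3.049e+05 = 6990 W = 6.99 kW.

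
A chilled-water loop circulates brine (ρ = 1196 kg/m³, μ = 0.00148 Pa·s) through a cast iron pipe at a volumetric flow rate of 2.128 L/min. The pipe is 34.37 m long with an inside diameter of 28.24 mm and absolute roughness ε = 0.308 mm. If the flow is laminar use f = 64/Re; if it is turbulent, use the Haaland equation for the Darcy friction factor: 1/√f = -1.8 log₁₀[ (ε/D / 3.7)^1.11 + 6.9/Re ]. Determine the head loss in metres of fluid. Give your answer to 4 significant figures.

h_f ≈ 0.009851 m

Q = 2.128 L/min = 2.128/60000 = 3.547e-05 m³/s.
Cross-sectional area A = πD²/4 = π(0.02824)²/4 = 0.0006264 m²; mean velocity V = Q/A = 3.547e-05/0.0006264 = 0.05662 m/s.
Reynolds number Re = ρVD/μ = 1196 · 0.05662 · 0.02824 / 0.00148 = 1292.
Re < 2300 → laminar flow, so f = 64/Re = 64/1292 = 0.04953 (the turbulent correlation is not needed).
Darcy-Weisbach: ΔP = f(L/D)(ρV²/2) = 0.04953·(34.37/0.02824)·(1196·0.05662²/2) = 0.04953·1217·1.917 = 115.6 Pa.
Head loss h_f = ΔP/(ρg) = 115.6/(1196·9.81) = 0.009851 m.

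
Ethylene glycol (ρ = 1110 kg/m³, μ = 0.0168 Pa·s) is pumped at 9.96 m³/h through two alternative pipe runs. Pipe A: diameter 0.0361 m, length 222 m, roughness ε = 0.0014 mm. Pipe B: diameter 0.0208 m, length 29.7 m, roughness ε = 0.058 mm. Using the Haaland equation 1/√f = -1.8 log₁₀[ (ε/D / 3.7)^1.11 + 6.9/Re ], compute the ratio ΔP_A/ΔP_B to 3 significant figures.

ΔP_A/ΔP_B ≈ 0.490

Pipe A: V = Q/A = 0.002767/0.001024 = 2.703 m/s; Re = 6447; ε/D = 3.88e-05; Haaland → f = 0.03501; ΔP_A = f(L/D)(ρV²/2) = 8.729e+05 Pa.
Pipe B: V = Q/A = 0.002767/0.0003398 = 8.142 m/s; Re = 1.119e+04; ε/D = 0.00279; Haaland → f = 0.03387; ΔP_B = f(L/D)(ρV²/2) = 1.78e+06 Pa.
ΔP_A/ΔP_B = 8.729e+05/1.78e+06 = 0.490.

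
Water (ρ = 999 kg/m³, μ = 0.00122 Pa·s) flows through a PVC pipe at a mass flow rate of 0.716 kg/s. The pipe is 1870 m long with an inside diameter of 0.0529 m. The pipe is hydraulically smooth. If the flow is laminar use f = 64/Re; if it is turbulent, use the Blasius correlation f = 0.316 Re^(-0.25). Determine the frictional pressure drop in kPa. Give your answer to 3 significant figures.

ΔP ≈ 54.4 kPa

A = πD²/4 = π(0.0529)²/4 = 0.002198 m²; mean velocity V = ṁ/(ρA) = 0.716/(999 · 0.002198) = 0.3261 m/s.
Reynolds number Re = ρVD/μ = 999 · 0.3261 · 0.0529 / 0.00122 = 1.413e+04.
Re > 4000 → turbulent. Smooth-pipe (Blasius): f = 0.316 Re^(-0.25) = 0.316/(1.413e+04)^0.25 = 0.02899.
Darcy-Weisbach: ΔP = f(L/D)(ρV²/2) = 0.02899·(1870/0.0529)·(999·0.3261²/2) = 0.02899·3.535e+04·53.12 = 5.443e+04 Pa.
ΔP = 5.443e+04 Pa = 54.4 kPa.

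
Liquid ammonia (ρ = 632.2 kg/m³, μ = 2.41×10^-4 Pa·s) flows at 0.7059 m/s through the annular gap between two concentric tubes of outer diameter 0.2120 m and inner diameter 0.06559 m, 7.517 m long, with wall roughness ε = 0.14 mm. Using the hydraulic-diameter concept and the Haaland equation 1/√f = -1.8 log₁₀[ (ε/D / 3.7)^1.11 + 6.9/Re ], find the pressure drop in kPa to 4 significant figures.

Hydraulic diameter D_h = 4A/P = D_o - D_i = 0.212 - 0.06559 = 0.1464 m.
Re = ρVD_h/μ = 632.2·0.7059·0.1464/0.000241 = 2.711e+05.
ε/D_h = 0.00014/0.1464 = 0.000956; Haaland gives 1/√f = -1.8 log₁₀[0.000104+2.55e-05] = 6.997, so f = 0.02042.
ΔP = f(L/D_h)(ρV²/2) = 0.02042·7.517/0.1464·157.5 = 165.2 Pa.
ΔP = 0.1652 kPa.

ΔP ≈ 0.1652 kPa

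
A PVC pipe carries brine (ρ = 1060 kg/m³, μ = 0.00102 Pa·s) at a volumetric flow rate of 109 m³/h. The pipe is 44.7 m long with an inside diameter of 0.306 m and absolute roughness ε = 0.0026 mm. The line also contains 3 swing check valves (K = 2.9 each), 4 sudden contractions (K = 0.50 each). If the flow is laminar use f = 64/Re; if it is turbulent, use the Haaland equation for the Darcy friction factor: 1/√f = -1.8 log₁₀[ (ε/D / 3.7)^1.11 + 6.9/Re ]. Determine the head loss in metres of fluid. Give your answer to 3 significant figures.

Q = 109 m³/h = 109/3600 = 0.03028 m³/s.
Cross-sectional area A = πD²/4 = π(0.306)²/4 = 0.07354 m²; mean velocity V = Q/A = 0.03028/0.07354 = 0.4117 m/s.
Reynolds number Re = ρVD/μ = 1060 · 0.4117 · 0.306 / 0.00102 = 1.309e+05.
Re > 4000 → turbulent. Relative roughness ε/D = 2.6e-06/0.306 = 8.5e-06. Haaland: 1/√f = -1.8 log₁₀[(8.5e-06/3.7)^1.11 + 6.9/1.309e+05] = -1.8 log₁₀[5.51e-07 + 5.27e-05] = 7.693, so f = 0.0169.
Total minor-loss coefficient ΣK = 3·2.9 + 4·0.5 = 10.7.
ΔP = [f·L/D + ΣK]·(ρV²/2) = [0.0169·44.7/0.306 + 10.7]·(1060·0.4117²/2) = [2.469 + 10.7]·89.84 = 1183 Pa.
Head loss h_f = ΔP/(ρg) = 1183/(1060·9.81) = 0.114 m.

h_f ≈ 0.114 m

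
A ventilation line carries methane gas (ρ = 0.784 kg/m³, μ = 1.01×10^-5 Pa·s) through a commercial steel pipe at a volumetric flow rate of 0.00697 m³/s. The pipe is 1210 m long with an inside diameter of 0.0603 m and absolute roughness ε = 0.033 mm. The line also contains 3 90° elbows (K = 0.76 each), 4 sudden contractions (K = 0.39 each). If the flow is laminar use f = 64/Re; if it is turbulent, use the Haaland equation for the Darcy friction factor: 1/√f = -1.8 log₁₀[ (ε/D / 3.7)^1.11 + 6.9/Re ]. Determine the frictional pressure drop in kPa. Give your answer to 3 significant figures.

Cross-sectional area A = πD²/4 = π(0.0603)²/4 = 0.002856 m²; mean velocity V = Q/A = 0.00697/0.002856 = 2.441 m/s.
Reynolds number Re = ρVD/μ = 0.784 · 2.441 · 0.0603 / 1.01e-05 = 1.142e+04.
Re > 4000 → turbulent. Relative roughness ε/D = 3.3e-05/0.0603 = 0.000547. Haaland: 1/√f = -1.8 log₁₀[(0.000547/3.7)^1.11 + 6.9/1.142e+04] = -1.8 log₁₀[5.61e-05 + 0.000604] = 5.725, so f = 0.03051.
Total minor-loss coefficient ΣK = 3·0.76 + 4·0.39 = 3.84.
ΔP = [f·L/D + ΣK]·(ρV²/2) = [0.03051·1210/0.0603 + 3.84]·(0.784·2.441²/2) = [612.3 + 3.84]·2.335 = 1439 Pa.
ΔP = 1439 Pa = 1.44 kPa.

ΔP ≈ 1.44 kPa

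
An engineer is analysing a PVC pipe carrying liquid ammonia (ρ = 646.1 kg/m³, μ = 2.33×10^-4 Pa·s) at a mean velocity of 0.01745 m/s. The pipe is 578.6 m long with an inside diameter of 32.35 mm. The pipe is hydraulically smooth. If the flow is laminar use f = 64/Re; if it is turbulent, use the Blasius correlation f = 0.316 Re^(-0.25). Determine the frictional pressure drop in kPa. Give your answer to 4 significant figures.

ΔP ≈ 0.07193 kPa

Reynolds number Re = ρVD/μ = 646.1 · 0.01745 · 0.03235 / 0.000233 = 1565.
Re < 2300 → laminar flow, so f = 64/Re = 64/1565 = 0.04089 (the turbulent correlation is not needed).
Darcy-Weisbach: ΔP = f(L/D)(ρV²/2) = 0.04089·(578.6/0.03235)·(646.1·0.01745²/2) = 0.04089·1.789e+04·0.09837 = 71.93 Pa.
ΔP = 71.93 Pa = 0.07193 kPa.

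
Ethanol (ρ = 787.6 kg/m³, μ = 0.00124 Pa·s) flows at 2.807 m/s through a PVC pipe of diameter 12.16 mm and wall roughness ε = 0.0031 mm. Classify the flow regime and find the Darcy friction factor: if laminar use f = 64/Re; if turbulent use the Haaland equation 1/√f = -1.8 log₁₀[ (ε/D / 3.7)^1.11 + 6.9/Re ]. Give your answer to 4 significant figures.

Re = ρVD/μ = 787.6·2.807·0.01216/0.00124 = 2.168e+04.
Re > 4000 → turbulent. ε/D = 3.1e-06/0.01216 = 0.000255; Haaland: 1/√f = -1.8 log₁₀[2.4e-05 + 0.000318] = 6.238, so f = 0.0257.

f ≈ 0.02570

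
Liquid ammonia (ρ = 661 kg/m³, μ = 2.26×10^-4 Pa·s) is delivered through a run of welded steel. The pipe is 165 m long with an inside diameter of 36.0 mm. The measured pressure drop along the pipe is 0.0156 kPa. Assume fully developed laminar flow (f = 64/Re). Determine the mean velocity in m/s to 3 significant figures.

V ≈ 0.0169 m/s

For laminar flow, f = 64/Re with Re = ρVD/μ, so Darcy-Weisbach reduces to ΔP = 32μLV/D². Solving for V: V = ΔP·D²/(32μL) = 15.6·(0.036)²/(32·0.000226·165) = 0.01694 m/s.
Check: Re = ρVD/μ = 661·0.01694·0.036/0.000226 = 1784 < 2300, so the laminar assumption holds.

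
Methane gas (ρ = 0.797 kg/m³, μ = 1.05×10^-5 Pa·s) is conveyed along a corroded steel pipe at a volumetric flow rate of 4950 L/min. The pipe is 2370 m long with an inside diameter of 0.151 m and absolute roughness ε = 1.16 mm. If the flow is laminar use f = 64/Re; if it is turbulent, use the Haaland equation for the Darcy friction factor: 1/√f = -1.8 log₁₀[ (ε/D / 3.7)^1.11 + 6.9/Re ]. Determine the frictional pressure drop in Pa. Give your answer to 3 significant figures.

ΔP ≈ 4780 Pa

Q = 4950 L/min = 4950/60000 = 0.0825 m³/s.
Cross-sectional area A = πD²/4 = π(0.151)²/4 = 0.01791 m²; mean velocity V = Q/A = 0.0825/0.01791 = 4.607 m/s.
Reynolds number Re = ρVD/μ = 0.797 · 4.607 · 0.151 / 1.05e-05 = 5.28e+04.
Re > 4000 → turbulent. Relative roughness ε/D = 0.00116/0.151 = 0.00768. Haaland: 1/√f = -1.8 log₁₀[(0.00768/3.7)^1.11 + 6.9/5.28e+04] = -1.8 log₁₀[0.00105 + 0.000131] = 5.269, so f = 0.03603.
Darcy-Weisbach: ΔP = f(L/D)(ρV²/2) = 0.03603·(2370/0.151)·(0.797·4.607²/2) = 0.03603·1.57e+04·8.458 = 4782 Pa.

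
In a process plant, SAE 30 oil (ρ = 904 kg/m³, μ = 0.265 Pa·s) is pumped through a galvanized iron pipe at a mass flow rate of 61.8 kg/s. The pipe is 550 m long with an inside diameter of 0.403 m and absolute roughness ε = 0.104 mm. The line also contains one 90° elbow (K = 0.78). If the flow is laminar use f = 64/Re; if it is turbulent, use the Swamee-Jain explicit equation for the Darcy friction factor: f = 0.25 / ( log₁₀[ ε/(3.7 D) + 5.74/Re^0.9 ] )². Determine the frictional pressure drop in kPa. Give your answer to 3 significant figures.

A = πD²/4 = π(0.403)²/4 = 0.1276 m²; mean velocity V = ṁ/(ρA) = 61.8/(904 · 0.1276) = 0.5359 m/s.
Reynolds number Re = ρVD/μ = 904 · 0.5359 · 0.403 / 0.265 = 736.8.
Re < 2300 → laminar flow, so f = 64/Re = 64/736.8 = 0.08686 (the turbulent correlation is not needed).
Total minor-loss coefficient ΣK = 1·0.78 = 0.78.
ΔP = [f·L/D + ΣK]·(ρV²/2) = [0.08686·550/0.403 + 0.78]·(904·0.5359²/2) = [118.5 + 0.78]·129.8 = 1.549e+04 Pa.
ΔP = 1.549e+04 Pa = 15.5 kPa.

ΔP ≈ 15.5 kPa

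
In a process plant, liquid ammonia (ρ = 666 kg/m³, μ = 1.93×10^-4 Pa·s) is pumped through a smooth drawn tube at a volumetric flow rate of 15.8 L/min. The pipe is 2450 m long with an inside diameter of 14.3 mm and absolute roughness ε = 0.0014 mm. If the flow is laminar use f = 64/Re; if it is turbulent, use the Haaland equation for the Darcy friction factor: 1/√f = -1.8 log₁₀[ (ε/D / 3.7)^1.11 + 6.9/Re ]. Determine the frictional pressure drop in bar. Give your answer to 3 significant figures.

Q = 15.8 L/min = 15.8/60000 = 0.0002633 m³/s.
Cross-sectional area A = πD²/4 = π(0.0143)²/4 = 0.0001606 m²; mean velocity V = Q/A = 0.0002633/0.0001606 = 1.64 m/s.
Reynolds number Re = ρVD/μ = 666 · 1.64 · 0.0143 / 0.000193 = 8.091e+04.
Re > 4000 → turbulent. Relative roughness ε/D = 1.4e-06/0.0143 = 9.79e-05. Haaland: 1/√f = -1.8 log₁₀[(9.79e-05/3.7)^1.11 + 6.9/8.091e+04] = -1.8 log₁₀[8.3e-06 + 8.53e-05] = 7.252, so f = 0.01902.
Darcy-Weisbach: ΔP = f(L/D)(ρV²/2) = 0.01902·(2450/0.0143)·(666·1.64²/2) = 0.01902·1.713e+05·895.2 = 2.917e+06 Pa.
ΔP = 2.917e+06 Pa = 29.2 bar.

ΔP ≈ 29.2 bar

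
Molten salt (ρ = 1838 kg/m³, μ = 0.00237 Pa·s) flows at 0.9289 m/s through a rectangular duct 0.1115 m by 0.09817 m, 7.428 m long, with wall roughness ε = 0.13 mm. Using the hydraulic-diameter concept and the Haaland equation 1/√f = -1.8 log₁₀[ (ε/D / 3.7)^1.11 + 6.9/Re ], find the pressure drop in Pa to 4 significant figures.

Hydraulic diameter D_h = 4A/P = 4·(0.1115·0.09817)/(2·(0.1115+0.09817)) = 0.04378/0.4193 = 0.1044 m.
Re = ρVD_h/μ = 1838·0.9289·0.1044/0.00237 = 7.522e+04.
ε/D_h = 0.00013/0.1044 = 0.00125; Haaland gives 1/√f = -1.8 log₁₀[0.00014+9.17e-05] = 6.544, so f = 0.02335.
ΔP = f(L/D_h)(ρV²/2) = 0.02335·7.428/0.1044·793 = 1317 Pa.

ΔP ≈ 1317 Pa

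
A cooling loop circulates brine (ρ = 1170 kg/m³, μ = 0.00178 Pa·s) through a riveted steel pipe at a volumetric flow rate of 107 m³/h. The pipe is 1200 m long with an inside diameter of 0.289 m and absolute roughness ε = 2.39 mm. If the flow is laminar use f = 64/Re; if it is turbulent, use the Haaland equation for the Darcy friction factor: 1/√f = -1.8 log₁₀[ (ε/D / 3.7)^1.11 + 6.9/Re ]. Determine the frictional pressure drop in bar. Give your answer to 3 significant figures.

Q = 107 m³/h = 107/3600 = 0.02972 m³/s.
Cross-sectional area A = πD²/4 = π(0.289)²/4 = 0.0656 m²; mean velocity V = Q/A = 0.02972/0.0656 = 0.4531 m/s.
Reynolds number Re = ρVD/μ = 1170 · 0.4531 · 0.289 / 0.00178 = 8.607e+04.
Re > 4000 → turbulent. Relative roughness ε/D = 0.00239/0.289 = 0.00827. Haaland: 1/√f = -1.8 log₁₀[(0.00827/3.7)^1.11 + 6.9/8.607e+04] = -1.8 log₁₀[0.00114 + 8.02e-05] = 5.243, so f = 0.03638.
Darcy-Weisbach: ΔP = f(L/D)(ρV²/2) = 0.03638·(1200/0.289)·(1170·0.4531²/2) = 0.03638·4152·120.1 = 1.814e+04 Pa.
ΔP = 1.814e+04 Pa = 0.181 bar.

ΔP ≈ 0.181 bar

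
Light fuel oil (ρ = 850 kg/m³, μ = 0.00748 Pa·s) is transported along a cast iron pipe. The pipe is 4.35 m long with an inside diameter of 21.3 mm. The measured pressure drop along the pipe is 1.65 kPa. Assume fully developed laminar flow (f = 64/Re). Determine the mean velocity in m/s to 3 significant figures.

V ≈ 0.719 m/s

For laminar flow, f = 64/Re with Re = ρVD/μ, so Darcy-Weisbach reduces to ΔP = 32μLV/D². Solving for V: V = ΔP·D²/(32μL) = 1650·(0.0213)²/(32·0.00748·4.35) = 0.719 m/s.
Check: Re = ρVD/μ = 850·0.719·0.0213/0.00748 = 1740 < 2300, so the laminar assumption holds.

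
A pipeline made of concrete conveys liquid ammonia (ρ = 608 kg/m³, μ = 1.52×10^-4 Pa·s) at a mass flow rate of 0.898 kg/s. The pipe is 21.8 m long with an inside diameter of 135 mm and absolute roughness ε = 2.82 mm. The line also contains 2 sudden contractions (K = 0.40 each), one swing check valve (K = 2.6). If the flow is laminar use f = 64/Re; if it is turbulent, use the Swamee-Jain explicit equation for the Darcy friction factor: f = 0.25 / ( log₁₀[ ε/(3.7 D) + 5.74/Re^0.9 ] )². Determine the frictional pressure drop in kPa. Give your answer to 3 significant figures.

ΔP ≈ 0.0374 kPa

A = πD²/4 = π(0.135)²/4 = 0.01431 m²; mean velocity V = ṁ/(ρA) = 0.898/(608 · 0.01431) = 0.1032 m/s.
Reynolds number Re = ρVD/μ = 608 · 0.1032 · 0.135 / 0.000152 = 5.572e+04.
Re > 4000 → turbulent. Relative roughness ε/D = 0.00282/0.135 = 0.0209. Swamee-Jain: f = 0.25/(log₁₀[0.0209/3.7 + 5.74/5.572e+04^0.9])² = 0.25/(log₁₀[0.00565 + 0.000307])² = 0.25/(-2.225)² = 0.05049.
Total minor-loss coefficient ΣK = 2·0.4 + 1·2.6 = 3.4.
ΔP = [f·L/D + ΣK]·(ρV²/2) = [0.05049·21.8/0.135 + 3.4]·(608·0.1032²/2) = [8.153 + 3.4]·3.237 = 37.39 Pa.
ΔP = 37.39 Pa = 0.0374 kPa.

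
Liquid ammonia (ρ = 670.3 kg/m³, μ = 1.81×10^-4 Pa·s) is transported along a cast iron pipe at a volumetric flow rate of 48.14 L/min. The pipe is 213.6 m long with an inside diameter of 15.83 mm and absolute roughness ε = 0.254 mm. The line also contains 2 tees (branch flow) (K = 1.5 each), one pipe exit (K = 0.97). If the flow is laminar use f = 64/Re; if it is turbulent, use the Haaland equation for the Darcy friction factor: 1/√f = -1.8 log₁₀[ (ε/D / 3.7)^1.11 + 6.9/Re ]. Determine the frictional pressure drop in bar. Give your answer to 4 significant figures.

ΔP ≈ 34.08 bar

Q = 48.14 L/min = 48.14/60000 = 0.0008023 m³/s.
Cross-sectional area A = πD²/4 = π(0.01583)²/4 = 0.0001968 m²; mean velocity V = Q/A = 0.0008023/0.0001968 = 4.077 m/s.
Reynolds number Re = ρVD/μ = 670.3 · 4.077 · 0.01583 / 0.000181 = 2.39e+05.
Re > 4000 → turbulent. Relative roughness ε/D = 0.000254/0.01583 = 0.016. Haaland: 1/√f = -1.8 log₁₀[(0.016/3.7)^1.11 + 6.9/2.39e+05] = -1.8 log₁₀[0.00238 + 2.89e-05] = 4.712, so f = 0.04505.
Total minor-loss coefficient ΣK = 2·1.5 + 1·0.97 = 3.97.
ΔP = [f·L/D + ΣK]·(ρV²/2) = [0.04505·213.6/0.01583 + 3.97]·(670.3·4.077²/2) = [607.8 + 3.97]·5570 = 3.408e+06 Pa.
ΔP = 3.408e+06 Pa = 34.08 bar.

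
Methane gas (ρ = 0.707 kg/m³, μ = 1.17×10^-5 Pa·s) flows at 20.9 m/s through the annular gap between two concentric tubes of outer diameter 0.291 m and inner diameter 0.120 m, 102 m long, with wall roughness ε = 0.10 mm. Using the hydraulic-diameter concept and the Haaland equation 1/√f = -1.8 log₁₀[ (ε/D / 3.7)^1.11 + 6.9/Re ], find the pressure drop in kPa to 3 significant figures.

Hydraulic diameter D_h = 4A/P = D_o - D_i = 0.291 - 0.12 = 0.171 m.
Re = ρVD_h/μ = 0.707·20.9·0.171/1.17e-05 = 2.16e+05.
ε/D_h = 0.0001/0.171 = 0.000585; Haaland gives 1/√f = -1.8 log₁₀[6.03e-05+3.2e-05] = 7.263, so f = 0.01896.
ΔP = f(L/D_h)(ρV²/2) = 0.01896·102/0.171·154.4 = 1746 Pa.
ΔP = 1.75 kPa.

ΔP ≈ 1.75 kPa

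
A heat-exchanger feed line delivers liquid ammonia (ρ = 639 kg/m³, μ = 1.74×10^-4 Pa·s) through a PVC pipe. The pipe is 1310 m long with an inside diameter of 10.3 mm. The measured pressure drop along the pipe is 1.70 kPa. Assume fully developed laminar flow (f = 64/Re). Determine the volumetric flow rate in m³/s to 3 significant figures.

For laminar flow, f = 64/Re with Re = ρVD/μ, so Darcy-Weisbach reduces to ΔP = 32μLV/D². Solving for V: V = ΔP·D²/(32μL) = 1700·(0.0103)²/(32·0.000174·1310) = 0.02473 m/s.
Check: Re = ρVD/μ = 639·0.02473·0.0103/0.000174 = 935.3 < 2300, so the laminar assumption holds.
Q = V·A = 0.02473·(π/4·0.0103²) = 2.06e-06 m³/s = 2.06×10^-6 m³/s.

Q ≈ 2.06×10^-6 m³/s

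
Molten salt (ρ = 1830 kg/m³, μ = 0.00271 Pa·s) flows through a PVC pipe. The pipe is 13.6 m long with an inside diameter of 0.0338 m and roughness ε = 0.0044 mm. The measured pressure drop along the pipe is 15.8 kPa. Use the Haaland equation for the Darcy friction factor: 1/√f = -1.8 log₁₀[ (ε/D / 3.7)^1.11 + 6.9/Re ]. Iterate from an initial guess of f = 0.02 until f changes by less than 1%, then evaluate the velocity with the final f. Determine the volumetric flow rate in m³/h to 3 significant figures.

Q ≈ 4.37 m³/h

Rearranging Darcy-Weisbach: V = √(2·ΔP·D/(f·L·ρ)). With ε/D = 4.4e-06/0.0338 = 0.00013, iterate starting from f = 0.02:
  f = 0.02 → V = √(2·1.58e+04·0.0338/(0.02·13.6·1830)) = 1.465 m/s; Re = ρVD/μ = 3.343e+04; f → 0.02302
  f = 0.02302 → V = 1.366 m/s; Re = 3.117e+04; f → 0.02338
  f = 0.02338 → V = 1.355 m/s; Re = 3.092e+04; f → 0.02343
Converged (Δf/f < 1%). With the final f = 0.02343: V = √(2·1.58e+04·0.0338/(0.02343·13.6·1830)) = 1.354 m/s.
Q = V·A = 1.354·(π/4·0.0338²) = 0.001214 m³/s = 4.37 m³/h.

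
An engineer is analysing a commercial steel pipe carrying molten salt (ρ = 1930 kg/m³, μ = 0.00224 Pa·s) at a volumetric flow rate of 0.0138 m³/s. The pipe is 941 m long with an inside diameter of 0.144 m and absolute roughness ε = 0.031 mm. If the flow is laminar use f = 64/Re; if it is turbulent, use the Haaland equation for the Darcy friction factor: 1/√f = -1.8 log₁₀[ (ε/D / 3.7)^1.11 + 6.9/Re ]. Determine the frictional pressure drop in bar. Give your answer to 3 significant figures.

ΔP ≈ 0.845 bar

Cross-sectional area A = πD²/4 = π(0.144)²/4 = 0.01629 m²; mean velocity V = Q/A = 0.0138/0.01629 = 0.8474 m/s.
Reynolds number Re = ρVD/μ = 1930 · 0.8474 · 0.144 / 0.00224 = 1.051e+05.
Re > 4000 → turbulent. Relative roughness ε/D = 3.1e-05/0.144 = 0.000215. Haaland: 1/√f = -1.8 log₁₀[(0.000215/3.7)^1.11 + 6.9/1.051e+05] = -1.8 log₁₀[1.99e-05 + 6.56e-05] = 7.322, so f = 0.01865.
Darcy-Weisbach: ΔP = f(L/D)(ρV²/2) = 0.01865·(941/0.144)·(1930·0.8474²/2) = 0.01865·6535·692.9 = 8.445e+04 Pa.
ΔP = 8.445e+04 Pa = 0.845 bar.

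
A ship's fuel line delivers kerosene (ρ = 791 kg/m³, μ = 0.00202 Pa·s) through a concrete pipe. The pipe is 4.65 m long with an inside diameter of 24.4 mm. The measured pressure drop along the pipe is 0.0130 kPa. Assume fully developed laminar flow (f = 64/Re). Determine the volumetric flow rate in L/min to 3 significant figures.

Q ≈ 0.722 L/min

For laminar flow, f = 64/Re with Re = ρVD/μ, so Darcy-Weisbach reduces to ΔP = 32μLV/D². Solving for V: V = ΔP·D²/(32μL) = 13·(0.0244)²/(32·0.00202·4.65) = 0.02575 m/s.
Check: Re = ρVD/μ = 791·0.02575·0.0244/0.00202 = 246 < 2300, so the laminar assumption holds.
Q = V·A = 0.02575·(π/4·0.0244²) = 1.204e-05 m³/s = 0.722 L/min.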